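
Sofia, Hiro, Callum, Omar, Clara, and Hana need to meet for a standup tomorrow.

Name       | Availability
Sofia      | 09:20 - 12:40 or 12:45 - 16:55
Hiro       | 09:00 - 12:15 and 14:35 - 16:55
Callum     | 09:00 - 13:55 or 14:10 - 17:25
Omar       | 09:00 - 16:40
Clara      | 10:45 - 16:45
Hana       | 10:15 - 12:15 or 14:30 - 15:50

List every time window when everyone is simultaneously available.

10:45-12:15, 14:35-15:50

Sofia ∩ Hiro: 09:20-12:15, 14:35-16:55.
Sofia ∩ Hiro ∩ Callum: 09:20-12:15, 14:35-16:55.
Sofia ∩ Hiro ∩ Callum ∩ Omar: 09:20-12:15, 14:35-16:40.
Sofia ∩ Hiro ∩ Callum ∩ Omar ∩ Clara: 10:45-12:15, 14:35-16:40.
Sofia ∩ Hiro ∩ Callum ∩ Omar ∩ Clara ∩ Hana: 10:45-12:15, 14:35-15:50.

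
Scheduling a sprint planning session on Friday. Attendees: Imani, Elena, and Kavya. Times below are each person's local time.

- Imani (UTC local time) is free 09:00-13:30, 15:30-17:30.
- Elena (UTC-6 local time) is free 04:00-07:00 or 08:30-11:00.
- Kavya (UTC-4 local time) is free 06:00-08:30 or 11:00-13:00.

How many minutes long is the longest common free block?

150

Imani in UTC: 09:00-13:30, 15:30-17:30.
Elena in UTC: 10:00-13:00, 14:30-17:00 (add 6h to convert from UTC-6).
Kavya in UTC: 10:00-12:30, 15:00-17:00 (add 4h to convert from UTC-4).
Imani ∩ Elena: 10:00-13:00, 15:30-17:00.
Imani ∩ Elena ∩ Kavya: 10:00-12:30, 15:30-17:00.
The longest is 10:00-12:30 at 150 minutes.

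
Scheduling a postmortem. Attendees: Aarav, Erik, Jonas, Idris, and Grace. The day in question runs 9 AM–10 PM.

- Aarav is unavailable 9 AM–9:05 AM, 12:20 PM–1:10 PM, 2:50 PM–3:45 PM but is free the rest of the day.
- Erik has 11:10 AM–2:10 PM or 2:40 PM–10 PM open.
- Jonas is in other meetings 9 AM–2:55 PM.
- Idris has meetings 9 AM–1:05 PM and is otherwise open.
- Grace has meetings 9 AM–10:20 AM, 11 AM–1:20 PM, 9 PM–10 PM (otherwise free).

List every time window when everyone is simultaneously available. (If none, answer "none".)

15:45-21:00

Aarav free: 09:05-12:20, 13:10-14:50, 15:45-22:00 (invert busy blocks within the working day).
Erik free: 11:10-14:10, 14:40-22:00.
Jonas free: 14:55-22:00 (invert busy blocks within the working day).
Idris free: 13:05-22:00 (invert busy blocks within the working day).
Grace free: 10:20-11:00, 13:20-21:00 (invert busy blocks within the working day).
Aarav ∩ Erik: 11:10-12:20, 13:10-14:10, 14:40-14:50, 15:45-22:00.
Aarav ∩ Erik ∩ Jonas: 15:45-22:00.
Aarav ∩ Erik ∩ Jonas ∩ Idris: 15:45-22:00.
Aarav ∩ Erik ∩ Jonas ∩ Idris ∩ Grace: 15:45-21:00.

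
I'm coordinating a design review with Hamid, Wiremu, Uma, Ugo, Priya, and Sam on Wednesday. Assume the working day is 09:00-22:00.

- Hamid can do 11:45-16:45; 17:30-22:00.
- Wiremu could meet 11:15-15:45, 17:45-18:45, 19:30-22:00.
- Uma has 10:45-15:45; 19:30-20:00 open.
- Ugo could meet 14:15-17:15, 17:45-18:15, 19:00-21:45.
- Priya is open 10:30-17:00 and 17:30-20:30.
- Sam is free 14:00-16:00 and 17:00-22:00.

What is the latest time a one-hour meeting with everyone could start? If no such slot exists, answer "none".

14:45

Hamid ∩ Wiremu: 11:45-15:45, 17:45-18:45, 19:30-22:00.
Hamid ∩ Wiremu ∩ Uma: 11:45-15:45, 19:30-20:00.
Hamid ∩ Wiremu ∩ Uma ∩ Ugo: 14:15-15:45, 19:30-20:00.
Hamid ∩ Wiremu ∩ Uma ∩ Ugo ∩ Priya: 14:15-15:45, 19:30-20:00.
Hamid ∩ Wiremu ∩ Uma ∩ Ugo ∩ Priya ∩ Sam: 14:15-15:45, 19:30-20:00.
Those are the intersection windows.
The last common window of at least 60 minutes is 14:15-15:45; a 60-minute meeting can start as late as 14:45 and still end by 15:45.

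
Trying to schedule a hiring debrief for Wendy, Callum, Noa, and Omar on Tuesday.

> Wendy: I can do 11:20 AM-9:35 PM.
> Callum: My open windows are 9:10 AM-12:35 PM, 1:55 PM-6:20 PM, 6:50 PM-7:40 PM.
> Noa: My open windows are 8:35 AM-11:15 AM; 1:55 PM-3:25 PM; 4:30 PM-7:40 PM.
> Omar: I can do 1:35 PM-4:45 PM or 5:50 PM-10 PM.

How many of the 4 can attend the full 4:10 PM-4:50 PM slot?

Wendy and Callum can make the full 16:10-16:50 slot — that's 2.

2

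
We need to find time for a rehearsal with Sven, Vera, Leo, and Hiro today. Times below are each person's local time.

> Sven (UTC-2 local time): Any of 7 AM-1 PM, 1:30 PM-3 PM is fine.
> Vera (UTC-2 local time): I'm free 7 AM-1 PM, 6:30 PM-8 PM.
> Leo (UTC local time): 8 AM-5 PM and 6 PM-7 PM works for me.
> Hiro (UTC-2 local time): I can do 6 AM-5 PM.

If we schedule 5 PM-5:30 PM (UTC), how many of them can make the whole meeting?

1

Sven in UTC: 09:00-15:00, 15:30-17:00 (add 2h to convert from UTC-2).
Vera in UTC: 09:00-15:00, 20:30-22:00 (add 2h to convert from UTC-2).
Leo in UTC: 08:00-17:00, 18:00-19:00.
Hiro in UTC: 08:00-19:00 (add 2h to convert from UTC-2).
Hiro can make the full 17:00-17:30 slot — that's 1.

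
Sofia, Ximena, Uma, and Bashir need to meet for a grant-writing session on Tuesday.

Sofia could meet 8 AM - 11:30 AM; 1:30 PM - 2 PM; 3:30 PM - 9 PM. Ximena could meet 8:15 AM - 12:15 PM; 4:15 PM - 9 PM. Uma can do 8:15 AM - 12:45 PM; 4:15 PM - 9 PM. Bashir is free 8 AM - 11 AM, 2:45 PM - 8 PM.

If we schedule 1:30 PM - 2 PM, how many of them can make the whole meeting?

Sofia can make the full 13:30-14:00 slot — that's 1.

1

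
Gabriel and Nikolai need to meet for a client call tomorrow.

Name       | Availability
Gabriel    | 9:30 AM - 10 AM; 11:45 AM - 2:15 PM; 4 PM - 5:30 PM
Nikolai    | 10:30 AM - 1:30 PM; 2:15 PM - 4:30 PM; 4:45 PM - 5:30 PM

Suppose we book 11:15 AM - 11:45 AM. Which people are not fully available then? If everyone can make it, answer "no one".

Gabriel: not fully free for 11:15-11:45. Nikolai: free for 11:15-11:45.

Gabriel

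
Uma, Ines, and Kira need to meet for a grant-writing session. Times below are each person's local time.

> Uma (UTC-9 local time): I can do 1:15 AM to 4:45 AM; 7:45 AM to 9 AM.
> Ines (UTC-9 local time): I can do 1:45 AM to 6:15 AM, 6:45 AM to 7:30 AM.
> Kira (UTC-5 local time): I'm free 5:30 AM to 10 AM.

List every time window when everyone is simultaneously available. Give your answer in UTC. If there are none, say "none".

10:45-13:45

Uma in UTC: 10:15-13:45, 16:45-18:00 (add 9h to convert from UTC-9).
Ines in UTC: 10:45-15:15, 15:45-16:30 (add 9h to convert from UTC-9).
Kira in UTC: 10:30-15:00 (add 5h to convert from UTC-5).
Uma ∩ Ines: 10:45-13:45.
Uma ∩ Ines ∩ Kira: 10:45-13:45.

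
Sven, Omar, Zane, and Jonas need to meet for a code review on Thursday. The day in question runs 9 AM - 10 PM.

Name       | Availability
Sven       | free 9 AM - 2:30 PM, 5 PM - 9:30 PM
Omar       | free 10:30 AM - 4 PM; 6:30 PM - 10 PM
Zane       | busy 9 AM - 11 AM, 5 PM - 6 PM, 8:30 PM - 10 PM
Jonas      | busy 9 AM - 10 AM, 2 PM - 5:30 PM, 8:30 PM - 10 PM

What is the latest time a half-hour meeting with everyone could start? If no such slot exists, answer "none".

Sven free: 09:00-14:30, 17:00-21:30.
Omar free: 10:30-16:00, 18:30-22:00.
Zane free: 11:00-17:00, 18:00-20:30 (invert busy blocks within the working day).
Jonas free: 10:00-14:00, 17:30-20:30 (invert busy blocks within the working day).
Sven ∩ Omar: 10:30-14:30, 18:30-21:30.
Sven ∩ Omar ∩ Zane: 11:00-14:30, 18:30-20:30.
Sven ∩ Omar ∩ Zane ∩ Jonas: 11:00-14:00, 18:30-20:30.
So the common availability across everyone is 11:00-14:00, 18:30-20:30.
The last common window of at least 30 minutes is 18:30-20:30; a 30-minute meeting can start as late as 20:00 and still end by 20:30.

20:00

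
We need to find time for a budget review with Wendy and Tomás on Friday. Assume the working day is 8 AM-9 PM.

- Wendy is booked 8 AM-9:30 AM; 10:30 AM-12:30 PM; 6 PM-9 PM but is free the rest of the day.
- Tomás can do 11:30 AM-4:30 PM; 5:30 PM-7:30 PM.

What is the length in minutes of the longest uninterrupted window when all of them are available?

Wendy free: 09:30-10:30, 12:30-18:00 (invert busy blocks within the working day).
Tomás free: 11:30-16:30, 17:30-19:30.
Wendy ∩ Tomás: 12:30-16:30, 17:30-18:00.
The longest is 12:30-16:30 at 240 minutes.

240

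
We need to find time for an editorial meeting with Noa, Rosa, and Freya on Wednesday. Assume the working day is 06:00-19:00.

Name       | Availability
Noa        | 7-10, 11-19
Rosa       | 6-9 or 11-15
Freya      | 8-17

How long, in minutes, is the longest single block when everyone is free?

Noa ∩ Rosa: 07:00-09:00, 11:00-15:00.
Noa ∩ Rosa ∩ Freya: 08:00-09:00, 11:00-15:00.
So the common availability across everyone is 08:00-09:00, 11:00-15:00.
The longest is 11:00-15:00 at 240 minutes.

240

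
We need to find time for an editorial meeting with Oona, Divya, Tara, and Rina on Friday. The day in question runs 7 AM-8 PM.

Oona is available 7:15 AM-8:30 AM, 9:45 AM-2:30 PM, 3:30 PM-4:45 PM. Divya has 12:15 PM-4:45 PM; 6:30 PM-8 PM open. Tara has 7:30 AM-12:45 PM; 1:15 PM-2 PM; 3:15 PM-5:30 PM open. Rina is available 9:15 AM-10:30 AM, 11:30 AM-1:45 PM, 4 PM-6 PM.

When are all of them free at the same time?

12:15-12:45, 13:15-13:45, 16:00-16:45

Oona ∩ Divya: 12:15-14:30, 15:30-16:45.
Oona ∩ Divya ∩ Tara: 12:15-12:45, 13:15-14:00, 15:30-16:45.
Oona ∩ Divya ∩ Tara ∩ Rina: 12:15-12:45, 13:15-13:45, 16:00-16:45.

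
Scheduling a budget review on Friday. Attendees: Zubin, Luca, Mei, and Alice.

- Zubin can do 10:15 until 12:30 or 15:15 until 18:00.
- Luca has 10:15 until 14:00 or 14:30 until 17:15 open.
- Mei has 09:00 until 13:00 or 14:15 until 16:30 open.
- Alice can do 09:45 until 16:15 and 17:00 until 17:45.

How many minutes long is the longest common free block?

135

Zubin ∩ Luca: 10:15-12:30, 15:15-17:15.
Zubin ∩ Luca ∩ Mei: 10:15-12:30, 15:15-16:30.
Zubin ∩ Luca ∩ Mei ∩ Alice: 10:15-12:30, 15:15-16:15.
The longest is 10:15-12:30 at 135 minutes.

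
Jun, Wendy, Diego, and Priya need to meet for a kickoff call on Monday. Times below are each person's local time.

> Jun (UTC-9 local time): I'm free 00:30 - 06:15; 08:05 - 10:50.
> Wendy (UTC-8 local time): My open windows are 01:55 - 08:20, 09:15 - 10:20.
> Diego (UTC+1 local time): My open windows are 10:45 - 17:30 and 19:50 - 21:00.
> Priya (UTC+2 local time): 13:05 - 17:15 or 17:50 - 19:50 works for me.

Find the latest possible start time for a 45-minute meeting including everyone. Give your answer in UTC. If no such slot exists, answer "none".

14:30

Jun in UTC: 09:30-15:15, 17:05-19:50 (add 9h to convert from UTC-9).
Wendy in UTC: 09:55-16:20, 17:15-18:20 (add 8h to convert from UTC-8).
Diego in UTC: 09:45-16:30, 18:50-20:00 (subtract 1h to convert from UTC+1).
Priya in UTC: 11:05-15:15, 15:50-17:50 (subtract 2h to convert from UTC+2).
Jun ∩ Wendy: 09:55-15:15, 17:15-18:20.
Jun ∩ Wendy ∩ Diego: 09:55-15:15.
Jun ∩ Wendy ∩ Diego ∩ Priya: 11:05-15:15.
The last common window of at least 45 minutes is 11:05-15:15; a 45-minute meeting can start as late as 14:30 and still end by 15:15.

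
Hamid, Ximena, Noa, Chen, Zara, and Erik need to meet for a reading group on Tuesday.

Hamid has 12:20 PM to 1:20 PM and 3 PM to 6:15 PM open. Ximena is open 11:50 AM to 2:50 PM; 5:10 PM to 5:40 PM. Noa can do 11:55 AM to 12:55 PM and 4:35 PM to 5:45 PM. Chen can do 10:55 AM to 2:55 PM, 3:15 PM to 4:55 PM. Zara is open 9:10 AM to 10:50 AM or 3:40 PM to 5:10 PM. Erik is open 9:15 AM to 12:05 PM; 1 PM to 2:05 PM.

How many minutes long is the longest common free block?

Hamid ∩ Ximena: 12:20-13:20, 17:10-17:40.
Hamid ∩ Ximena ∩ Noa: 12:20-12:55, 17:10-17:40.
Hamid ∩ Ximena ∩ Noa ∩ Chen: 12:20-12:55.
Hamid ∩ Ximena ∩ Noa ∩ Chen ∩ Zara: ∅.
Hamid ∩ Ximena ∩ Noa ∩ Chen ∩ Zara ∩ Erik: ∅.
There is no time when everyone is free.
No common window exists, so the longest block is 0 minutes.

0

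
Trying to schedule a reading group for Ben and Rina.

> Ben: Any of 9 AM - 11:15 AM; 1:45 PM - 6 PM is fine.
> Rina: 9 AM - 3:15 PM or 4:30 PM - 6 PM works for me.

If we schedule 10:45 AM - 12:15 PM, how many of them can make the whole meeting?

1

Rina can make the full 10:45-12:15 slot — that's 1.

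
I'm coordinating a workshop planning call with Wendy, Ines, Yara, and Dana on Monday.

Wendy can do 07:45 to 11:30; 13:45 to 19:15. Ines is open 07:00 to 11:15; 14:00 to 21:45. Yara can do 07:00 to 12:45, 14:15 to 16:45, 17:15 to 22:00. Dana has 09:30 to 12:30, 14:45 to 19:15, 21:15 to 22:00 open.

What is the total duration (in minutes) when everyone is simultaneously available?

Wendy ∩ Ines: 07:45-11:15, 14:00-19:15.
Wendy ∩ Ines ∩ Yara: 07:45-11:15, 14:15-16:45, 17:15-19:15.
Wendy ∩ Ines ∩ Yara ∩ Dana: 09:30-11:15, 14:45-16:45, 17:15-19:15.
Those are the intersection windows.
Summing the common windows: 105 + 120 + 120 = 345 minutes.

345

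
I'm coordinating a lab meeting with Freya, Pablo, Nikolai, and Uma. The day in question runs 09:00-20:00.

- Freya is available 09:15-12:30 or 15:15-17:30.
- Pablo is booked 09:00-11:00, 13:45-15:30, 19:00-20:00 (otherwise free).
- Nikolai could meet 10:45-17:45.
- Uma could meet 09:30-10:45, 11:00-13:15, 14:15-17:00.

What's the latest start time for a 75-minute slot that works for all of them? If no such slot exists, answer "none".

Freya free: 09:15-12:30, 15:15-17:30.
Pablo free: 11:00-13:45, 15:30-19:00 (invert busy blocks within the working day).
Nikolai free: 10:45-17:45.
Uma free: 09:30-10:45, 11:00-13:15, 14:15-17:00.
Freya ∩ Pablo: 11:00-12:30, 15:30-17:30.
Freya ∩ Pablo ∩ Nikolai: 11:00-12:30, 15:30-17:30.
Freya ∩ Pablo ∩ Nikolai ∩ Uma: 11:00-12:30, 15:30-17:00.
The last common window of at least 75 minutes is 15:30-17:00; a 75-minute meeting can start as late as 15:45 and still end by 17:00.

15:45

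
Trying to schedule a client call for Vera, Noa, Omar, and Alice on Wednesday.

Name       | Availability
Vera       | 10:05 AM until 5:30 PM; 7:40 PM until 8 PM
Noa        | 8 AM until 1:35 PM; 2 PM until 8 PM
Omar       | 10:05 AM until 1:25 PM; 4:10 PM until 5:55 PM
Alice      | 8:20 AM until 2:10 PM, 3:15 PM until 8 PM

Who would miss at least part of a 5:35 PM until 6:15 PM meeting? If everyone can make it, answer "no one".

Omar, Vera

Vera: not fully free for 17:35-18:15. Noa: free for 17:35-18:15. Omar: not fully free for 17:35-18:15. Alice: free for 17:35-18:15.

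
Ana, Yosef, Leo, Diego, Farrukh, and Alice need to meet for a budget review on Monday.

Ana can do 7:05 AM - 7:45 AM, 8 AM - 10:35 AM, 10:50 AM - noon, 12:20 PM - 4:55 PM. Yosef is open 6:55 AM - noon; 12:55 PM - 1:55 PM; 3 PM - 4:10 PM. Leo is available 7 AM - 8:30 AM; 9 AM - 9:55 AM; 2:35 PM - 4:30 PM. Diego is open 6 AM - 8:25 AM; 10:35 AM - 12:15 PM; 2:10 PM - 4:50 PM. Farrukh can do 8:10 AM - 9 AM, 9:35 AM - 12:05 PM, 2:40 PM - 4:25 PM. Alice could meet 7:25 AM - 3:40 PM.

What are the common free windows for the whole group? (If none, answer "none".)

Ana ∩ Yosef: 07:05-07:45, 08:00-10:35, 10:50-12:00, 12:55-13:55, 15:00-16:10.
Ana ∩ Yosef ∩ Leo: 07:05-07:45, 08:00-08:30, 09:00-09:55, 15:00-16:10.
Ana ∩ Yosef ∩ Leo ∩ Diego: 07:05-07:45, 08:00-08:25, 15:00-16:10.
Ana ∩ Yosef ∩ Leo ∩ Diego ∩ Farrukh: 08:10-08:25, 15:00-16:10.
Ana ∩ Yosef ∩ Leo ∩ Diego ∩ Farrukh ∩ Alice: 08:10-08:25, 15:00-15:40.

08:10-08:25, 15:00-15:40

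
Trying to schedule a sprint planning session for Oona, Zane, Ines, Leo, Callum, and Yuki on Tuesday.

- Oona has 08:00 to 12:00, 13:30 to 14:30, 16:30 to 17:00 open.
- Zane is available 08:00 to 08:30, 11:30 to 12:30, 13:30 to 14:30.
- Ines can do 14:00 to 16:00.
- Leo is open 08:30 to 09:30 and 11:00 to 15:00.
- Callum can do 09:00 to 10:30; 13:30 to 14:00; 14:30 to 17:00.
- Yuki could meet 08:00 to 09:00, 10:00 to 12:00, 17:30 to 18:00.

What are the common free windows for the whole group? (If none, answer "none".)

Oona ∩ Zane: 08:00-08:30, 11:30-12:00, 13:30-14:30.
Oona ∩ Zane ∩ Ines: 14:00-14:30.
Oona ∩ Zane ∩ Ines ∩ Leo: 14:00-14:30.
Oona ∩ Zane ∩ Ines ∩ Leo ∩ Callum: ∅.
Oona ∩ Zane ∩ Ines ∩ Leo ∩ Callum ∩ Yuki: ∅.
There is no time when everyone is free.

none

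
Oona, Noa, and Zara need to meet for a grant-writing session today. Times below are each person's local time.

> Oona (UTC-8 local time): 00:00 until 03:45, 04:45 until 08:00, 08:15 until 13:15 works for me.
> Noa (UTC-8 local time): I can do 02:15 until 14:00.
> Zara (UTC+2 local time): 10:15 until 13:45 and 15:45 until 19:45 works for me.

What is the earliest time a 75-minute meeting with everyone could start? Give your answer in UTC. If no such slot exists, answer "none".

Oona in UTC: 08:00-11:45, 12:45-16:00, 16:15-21:15 (add 8h to convert from UTC-8).
Noa in UTC: 10:15-22:00 (add 8h to convert from UTC-8).
Zara in UTC: 08:15-11:45, 13:45-17:45 (subtract 2h to convert from UTC+2).
Oona ∩ Noa: 10:15-11:45, 12:45-16:00, 16:15-21:15.
Oona ∩ Noa ∩ Zara: 10:15-11:45, 13:45-16:00, 16:15-17:45.
Those are the intersection windows.
The first common window of at least 75 minutes is 10:15-11:45, so the earliest start is 10:15.

10:15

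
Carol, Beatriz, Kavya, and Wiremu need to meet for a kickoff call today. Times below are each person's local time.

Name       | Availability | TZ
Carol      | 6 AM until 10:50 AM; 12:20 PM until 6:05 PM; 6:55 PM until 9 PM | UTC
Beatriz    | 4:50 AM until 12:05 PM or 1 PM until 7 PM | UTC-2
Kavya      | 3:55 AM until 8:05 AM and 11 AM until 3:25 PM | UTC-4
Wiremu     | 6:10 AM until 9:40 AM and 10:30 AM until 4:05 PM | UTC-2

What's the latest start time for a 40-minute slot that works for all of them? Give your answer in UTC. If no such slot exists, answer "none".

17:25

Carol in UTC: 06:00-10:50, 12:20-18:05, 18:55-21:00.
Beatriz in UTC: 06:50-14:05, 15:00-21:00 (add 2h to convert from UTC-2).
Kavya in UTC: 07:55-12:05, 15:00-19:25 (add 4h to convert from UTC-4).
Wiremu in UTC: 08:10-11:40, 12:30-18:05 (add 2h to convert from UTC-2).
Carol ∩ Beatriz: 06:50-10:50, 12:20-14:05, 15:00-18:05, 18:55-21:00.
Carol ∩ Beatriz ∩ Kavya: 07:55-10:50, 15:00-18:05, 18:55-19:25.
Carol ∩ Beatriz ∩ Kavya ∩ Wiremu: 08:10-10:50, 15:00-18:05.
The last common window of at least 40 minutes is 15:00-18:05; a 40-minute meeting can start as late as 17:25 and still end by 18:05.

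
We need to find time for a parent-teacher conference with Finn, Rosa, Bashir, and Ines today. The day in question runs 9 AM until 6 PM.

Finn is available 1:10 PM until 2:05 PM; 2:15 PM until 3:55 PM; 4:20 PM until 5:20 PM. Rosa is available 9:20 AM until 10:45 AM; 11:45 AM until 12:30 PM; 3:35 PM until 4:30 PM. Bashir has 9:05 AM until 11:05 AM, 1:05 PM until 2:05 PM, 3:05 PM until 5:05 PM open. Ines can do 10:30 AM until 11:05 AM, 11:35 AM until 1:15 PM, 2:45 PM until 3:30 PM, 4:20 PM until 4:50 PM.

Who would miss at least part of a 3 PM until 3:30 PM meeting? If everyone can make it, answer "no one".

Bashir, Rosa

Finn: free for 15:00-15:30. Rosa: not fully free for 15:00-15:30. Bashir: not fully free for 15:00-15:30. Ines: free for 15:00-15:30.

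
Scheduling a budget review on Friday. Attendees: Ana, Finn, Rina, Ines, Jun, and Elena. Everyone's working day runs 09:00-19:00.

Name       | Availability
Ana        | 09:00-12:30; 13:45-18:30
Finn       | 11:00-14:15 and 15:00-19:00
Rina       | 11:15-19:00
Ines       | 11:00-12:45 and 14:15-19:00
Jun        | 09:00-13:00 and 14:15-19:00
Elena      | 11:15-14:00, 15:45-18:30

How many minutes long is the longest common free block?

165

Ana ∩ Finn: 11:00-12:30, 13:45-14:15, 15:00-18:30.
Ana ∩ Finn ∩ Rina: 11:15-12:30, 13:45-14:15, 15:00-18:30.
Ana ∩ Finn ∩ Rina ∩ Ines: 11:15-12:30, 15:00-18:30.
Ana ∩ Finn ∩ Rina ∩ Ines ∩ Jun: 11:15-12:30, 15:00-18:30.
Ana ∩ Finn ∩ Rina ∩ Ines ∩ Jun ∩ Elena: 11:15-12:30, 15:45-18:30.
So the common availability across everyone is 11:15-12:30, 15:45-18:30.
The longest is 15:45-18:30 at 165 minutes.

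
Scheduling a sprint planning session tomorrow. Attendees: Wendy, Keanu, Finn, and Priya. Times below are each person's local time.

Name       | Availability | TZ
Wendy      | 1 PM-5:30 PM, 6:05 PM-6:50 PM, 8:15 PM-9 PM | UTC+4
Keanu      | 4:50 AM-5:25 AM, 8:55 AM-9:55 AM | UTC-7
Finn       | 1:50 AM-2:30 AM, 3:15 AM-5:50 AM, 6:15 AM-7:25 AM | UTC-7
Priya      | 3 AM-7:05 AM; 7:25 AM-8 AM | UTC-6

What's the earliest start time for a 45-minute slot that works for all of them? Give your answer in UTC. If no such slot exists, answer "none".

none

Wendy in UTC: 09:00-13:30, 14:05-14:50, 16:15-17:00 (subtract 4h to convert from UTC+4).
Keanu in UTC: 11:50-12:25, 15:55-16:55 (add 7h to convert from UTC-7).
Finn in UTC: 08:50-09:30, 10:15-12:50, 13:15-14:25 (add 7h to convert from UTC-7).
Priya in UTC: 09:00-13:05, 13:25-14:00 (add 6h to convert from UTC-6).
Wendy ∩ Keanu: 11:50-12:25, 16:15-16:55.
Wendy ∩ Keanu ∩ Finn: 11:50-12:25.
Wendy ∩ Keanu ∩ Finn ∩ Priya: 11:50-12:25.
So the common availability across everyone is 11:50-12:25.
No common window is at least 45 minutes long.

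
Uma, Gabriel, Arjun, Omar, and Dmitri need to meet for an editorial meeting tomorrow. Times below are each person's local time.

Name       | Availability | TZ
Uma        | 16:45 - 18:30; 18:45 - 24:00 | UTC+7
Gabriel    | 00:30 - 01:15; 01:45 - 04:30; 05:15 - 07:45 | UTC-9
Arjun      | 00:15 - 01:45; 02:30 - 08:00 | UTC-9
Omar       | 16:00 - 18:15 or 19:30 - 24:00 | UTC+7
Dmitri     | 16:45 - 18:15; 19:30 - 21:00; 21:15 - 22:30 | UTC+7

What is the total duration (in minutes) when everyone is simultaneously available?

165

Uma in UTC: 09:45-11:30, 11:45-17:00 (subtract 7h to convert from UTC+7).
Gabriel in UTC: 09:30-10:15, 10:45-13:30, 14:15-16:45 (add 9h to convert from UTC-9).
Arjun in UTC: 09:15-10:45, 11:30-17:00 (add 9h to convert from UTC-9).
Omar in UTC: 09:00-11:15, 12:30-17:00 (subtract 7h to convert from UTC+7).
Dmitri in UTC: 09:45-11:15, 12:30-14:00, 14:15-15:30 (subtract 7h to convert from UTC+7).
Uma ∩ Gabriel: 09:45-10:15, 10:45-11:30, 11:45-13:30, 14:15-16:45.
Uma ∩ Gabriel ∩ Arjun: 09:45-10:15, 11:45-13:30, 14:15-16:45.
Uma ∩ Gabriel ∩ Arjun ∩ Omar: 09:45-10:15, 12:30-13:30, 14:15-16:45.
Uma ∩ Gabriel ∩ Arjun ∩ Omar ∩ Dmitri: 09:45-10:15, 12:30-13:30, 14:15-15:30.
Summing the common windows: 30 + 60 + 75 = 165 minutes.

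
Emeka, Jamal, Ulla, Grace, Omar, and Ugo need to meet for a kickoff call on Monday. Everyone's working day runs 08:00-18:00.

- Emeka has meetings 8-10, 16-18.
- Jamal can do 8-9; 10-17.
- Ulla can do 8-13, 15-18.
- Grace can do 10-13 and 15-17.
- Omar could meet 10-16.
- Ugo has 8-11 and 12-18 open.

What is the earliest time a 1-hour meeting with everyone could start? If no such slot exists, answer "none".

Emeka free: 10:00-16:00 (invert busy blocks within the working day).
Jamal free: 08:00-09:00, 10:00-17:00.
Ulla free: 08:00-13:00, 15:00-18:00.
Grace free: 10:00-13:00, 15:00-17:00.
Omar free: 10:00-16:00.
Ugo free: 08:00-11:00, 12:00-18:00.
Emeka ∩ Jamal: 10:00-16:00.
Emeka ∩ Jamal ∩ Ulla: 10:00-13:00, 15:00-16:00.
Emeka ∩ Jamal ∩ Ulla ∩ Grace: 10:00-13:00, 15:00-16:00.
Emeka ∩ Jamal ∩ Ulla ∩ Grace ∩ Omar: 10:00-13:00, 15:00-16:00.
Emeka ∩ Jamal ∩ Ulla ∩ Grace ∩ Omar ∩ Ugo: 10:00-11:00, 12:00-13:00, 15:00-16:00.
So the common availability across everyone is 10:00-11:00, 12:00-13:00, 15:00-16:00.
The first common window of at least 60 minutes is 10:00-11:00, so the earliest start is 10:00.

10:00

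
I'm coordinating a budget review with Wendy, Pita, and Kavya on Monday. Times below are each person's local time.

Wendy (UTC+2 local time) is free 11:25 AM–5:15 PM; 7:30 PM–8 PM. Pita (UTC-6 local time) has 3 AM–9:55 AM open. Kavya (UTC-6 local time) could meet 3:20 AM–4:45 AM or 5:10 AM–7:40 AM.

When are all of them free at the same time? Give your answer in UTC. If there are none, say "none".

Wendy in UTC: 09:25-15:15, 17:30-18:00 (subtract 2h to convert from UTC+2).
Pita in UTC: 09:00-15:55 (add 6h to convert from UTC-6).
Kavya in UTC: 09:20-10:45, 11:10-13:40 (add 6h to convert from UTC-6).
Wendy ∩ Pita: 09:25-15:15.
Wendy ∩ Pita ∩ Kavya: 09:25-10:45, 11:10-13:40.

09:25-10:45, 11:10-13:40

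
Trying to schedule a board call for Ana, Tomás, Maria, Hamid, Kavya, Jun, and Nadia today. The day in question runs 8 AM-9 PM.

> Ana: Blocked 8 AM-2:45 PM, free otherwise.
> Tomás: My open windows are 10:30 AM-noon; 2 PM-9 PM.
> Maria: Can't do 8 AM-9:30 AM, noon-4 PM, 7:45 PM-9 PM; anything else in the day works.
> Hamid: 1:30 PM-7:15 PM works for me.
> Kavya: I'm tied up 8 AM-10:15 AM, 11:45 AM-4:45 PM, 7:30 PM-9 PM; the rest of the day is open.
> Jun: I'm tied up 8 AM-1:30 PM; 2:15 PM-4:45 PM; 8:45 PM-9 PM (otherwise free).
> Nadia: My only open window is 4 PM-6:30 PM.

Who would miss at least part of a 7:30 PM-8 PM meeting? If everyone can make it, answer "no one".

Ana free: 14:45-21:00 (invert busy blocks within the working day).
Tomás free: 10:30-12:00, 14:00-21:00.
Maria free: 09:30-12:00, 16:00-19:45 (invert busy blocks within the working day).
Hamid free: 13:30-19:15.
Kavya free: 10:15-11:45, 16:45-19:30 (invert busy blocks within the working day).
Jun free: 13:30-14:15, 16:45-20:45 (invert busy blocks within the working day).
Nadia free: 16:00-18:30.
Ana: free for 19:30-20:00. Tomás: free for 19:30-20:00. Maria: not fully free for 19:30-20:00. Hamid: not fully free for 19:30-20:00. Kavya: not fully free for 19:30-20:00. Jun: free for 19:30-20:00. Nadia: not fully free for 19:30-20:00.

Hamid, Kavya, Maria, Nadia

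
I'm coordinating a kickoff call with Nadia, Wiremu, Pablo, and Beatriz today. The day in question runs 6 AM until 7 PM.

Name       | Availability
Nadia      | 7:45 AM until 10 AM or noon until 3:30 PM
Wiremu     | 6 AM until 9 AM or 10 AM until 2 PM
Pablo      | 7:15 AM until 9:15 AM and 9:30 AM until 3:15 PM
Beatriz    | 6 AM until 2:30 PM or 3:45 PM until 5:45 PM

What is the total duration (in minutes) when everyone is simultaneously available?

195

Nadia ∩ Wiremu: 07:45-09:00, 12:00-14:00.
Nadia ∩ Wiremu ∩ Pablo: 07:45-09:00, 12:00-14:00.
Nadia ∩ Wiremu ∩ Pablo ∩ Beatriz: 07:45-09:00, 12:00-14:00.
Summing the common windows: 75 + 120 = 195 minutes.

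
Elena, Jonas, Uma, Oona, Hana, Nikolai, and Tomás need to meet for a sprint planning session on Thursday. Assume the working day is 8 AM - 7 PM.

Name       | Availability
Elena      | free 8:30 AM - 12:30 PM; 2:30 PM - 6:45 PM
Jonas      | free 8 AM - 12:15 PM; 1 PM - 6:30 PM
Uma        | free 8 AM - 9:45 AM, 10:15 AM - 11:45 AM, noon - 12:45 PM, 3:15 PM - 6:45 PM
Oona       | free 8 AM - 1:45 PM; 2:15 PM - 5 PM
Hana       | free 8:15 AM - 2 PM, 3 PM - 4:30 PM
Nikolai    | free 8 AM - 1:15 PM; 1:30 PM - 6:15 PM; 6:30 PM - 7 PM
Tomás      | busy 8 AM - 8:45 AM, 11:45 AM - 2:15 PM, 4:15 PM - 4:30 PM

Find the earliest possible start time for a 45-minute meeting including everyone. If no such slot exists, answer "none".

08:45

Elena free: 08:30-12:30, 14:30-18:45.
Jonas free: 08:00-12:15, 13:00-18:30.
Uma free: 08:00-09:45, 10:15-11:45, 12:00-12:45, 15:15-18:45.
Oona free: 08:00-13:45, 14:15-17:00.
Hana free: 08:15-14:00, 15:00-16:30.
Nikolai free: 08:00-13:15, 13:30-18:15, 18:30-19:00.
Tomás free: 08:45-11:45, 14:15-16:15, 16:30-19:00 (invert busy blocks within the working day).
Elena ∩ Jonas: 08:30-12:15, 14:30-18:30.
Elena ∩ Jonas ∩ Uma: 08:30-09:45, 10:15-11:45, 12:00-12:15, 15:15-18:30.
Elena ∩ Jonas ∩ Uma ∩ Oona: 08:30-09:45, 10:15-11:45, 12:00-12:15, 15:15-17:00.
Elena ∩ Jonas ∩ Uma ∩ Oona ∩ Hana: 08:30-09:45, 10:15-11:45, 12:00-12:15, 15:15-16:30.
Elena ∩ Jonas ∩ Uma ∩ Oona ∩ Hana ∩ Nikolai: 08:30-09:45, 10:15-11:45, 12:00-12:15, 15:15-16:30.
Elena ∩ Jonas ∩ Uma ∩ Oona ∩ Hana ∩ Nikolai ∩ Tomás: 08:45-09:45, 10:15-11:45, 15:15-16:15.
So the common availability across everyone is 08:45-09:45, 10:15-11:45, 15:15-16:15.
The first common window of at least 45 minutes is 08:45-09:45, so the earliest start is 08:45.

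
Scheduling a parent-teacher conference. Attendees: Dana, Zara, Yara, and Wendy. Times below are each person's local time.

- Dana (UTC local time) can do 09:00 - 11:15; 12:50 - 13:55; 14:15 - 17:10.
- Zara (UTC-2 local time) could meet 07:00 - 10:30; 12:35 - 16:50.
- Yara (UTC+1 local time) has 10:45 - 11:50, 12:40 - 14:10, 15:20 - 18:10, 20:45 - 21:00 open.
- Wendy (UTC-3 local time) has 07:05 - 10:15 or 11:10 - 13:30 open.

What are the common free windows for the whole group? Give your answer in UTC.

Dana in UTC: 09:00-11:15, 12:50-13:55, 14:15-17:10.
Zara in UTC: 09:00-12:30, 14:35-18:50 (add 2h to convert from UTC-2).
Yara in UTC: 09:45-10:50, 11:40-13:10, 14:20-17:10, 19:45-20:00 (subtract 1h to convert from UTC+1).
Wendy in UTC: 10:05-13:15, 14:10-16:30 (add 3h to convert from UTC-3).
Dana ∩ Zara: 09:00-11:15, 14:35-17:10.
Dana ∩ Zara ∩ Yara: 09:45-10:50, 14:35-17:10.
Dana ∩ Zara ∩ Yara ∩ Wendy: 10:05-10:50, 14:35-16:30.
Those are the intersection windows.

10:05-10:50, 14:35-16:30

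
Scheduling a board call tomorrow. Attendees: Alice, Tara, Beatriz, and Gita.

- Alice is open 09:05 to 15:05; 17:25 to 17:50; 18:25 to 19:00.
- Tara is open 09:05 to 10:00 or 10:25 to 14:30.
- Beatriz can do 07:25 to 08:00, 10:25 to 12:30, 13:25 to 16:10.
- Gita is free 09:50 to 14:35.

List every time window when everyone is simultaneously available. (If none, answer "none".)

Alice ∩ Tara: 09:05-10:00, 10:25-14:30.
Alice ∩ Tara ∩ Beatriz: 10:25-12:30, 13:25-14:30.
Alice ∩ Tara ∩ Beatriz ∩ Gita: 10:25-12:30, 13:25-14:30.
Those are the intersection windows.

10:25-12:30, 13:25-14:30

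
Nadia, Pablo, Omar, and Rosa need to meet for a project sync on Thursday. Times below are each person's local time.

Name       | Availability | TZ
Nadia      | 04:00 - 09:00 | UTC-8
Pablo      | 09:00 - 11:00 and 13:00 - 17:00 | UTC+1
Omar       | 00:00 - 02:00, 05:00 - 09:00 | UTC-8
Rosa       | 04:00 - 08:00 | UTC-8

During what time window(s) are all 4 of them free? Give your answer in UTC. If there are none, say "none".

Nadia in UTC: 12:00-17:00 (add 8h to convert from UTC-8).
Pablo in UTC: 08:00-10:00, 12:00-16:00 (subtract 1h to convert from UTC+1).
Omar in UTC: 08:00-10:00, 13:00-17:00 (add 8h to convert from UTC-8).
Rosa in UTC: 12:00-16:00 (add 8h to convert from UTC-8).
Nadia ∩ Pablo: 12:00-16:00.
Nadia ∩ Pablo ∩ Omar: 13:00-16:00.
Nadia ∩ Pablo ∩ Omar ∩ Rosa: 13:00-16:00.
So the common availability across everyone is 13:00-16:00.

13:00-16:00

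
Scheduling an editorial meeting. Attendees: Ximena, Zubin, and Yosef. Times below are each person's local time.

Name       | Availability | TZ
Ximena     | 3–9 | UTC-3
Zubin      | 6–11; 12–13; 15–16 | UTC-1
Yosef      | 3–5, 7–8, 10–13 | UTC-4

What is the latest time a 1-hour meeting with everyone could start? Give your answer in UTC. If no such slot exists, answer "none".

11:00

Ximena in UTC: 06:00-12:00 (add 3h to convert from UTC-3).
Zubin in UTC: 07:00-12:00, 13:00-14:00, 16:00-17:00 (add 1h to convert from UTC-1).
Yosef in UTC: 07:00-09:00, 11:00-12:00, 14:00-17:00 (add 4h to convert from UTC-4).
Ximena ∩ Zubin: 07:00-12:00.
Ximena ∩ Zubin ∩ Yosef: 07:00-09:00, 11:00-12:00.
The last common window of at least 60 minutes is 11:00-12:00; a 60-minute meeting can start as late as 11:00 and still end by 12:00.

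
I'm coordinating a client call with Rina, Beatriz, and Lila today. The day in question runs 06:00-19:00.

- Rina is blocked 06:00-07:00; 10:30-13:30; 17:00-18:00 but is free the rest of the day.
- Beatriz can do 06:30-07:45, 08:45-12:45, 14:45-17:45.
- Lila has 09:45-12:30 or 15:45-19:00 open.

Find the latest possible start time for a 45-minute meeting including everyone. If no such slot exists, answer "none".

16:15

Rina free: 07:00-10:30, 13:30-17:00, 18:00-19:00 (invert busy blocks within the working day).
Beatriz free: 06:30-07:45, 08:45-12:45, 14:45-17:45.
Lila free: 09:45-12:30, 15:45-19:00.
Rina ∩ Beatriz: 07:00-07:45, 08:45-10:30, 14:45-17:00.
Rina ∩ Beatriz ∩ Lila: 09:45-10:30, 15:45-17:00.
The last common window of at least 45 minutes is 15:45-17:00; a 45-minute meeting can start as late as 16:15 and still end by 17:00.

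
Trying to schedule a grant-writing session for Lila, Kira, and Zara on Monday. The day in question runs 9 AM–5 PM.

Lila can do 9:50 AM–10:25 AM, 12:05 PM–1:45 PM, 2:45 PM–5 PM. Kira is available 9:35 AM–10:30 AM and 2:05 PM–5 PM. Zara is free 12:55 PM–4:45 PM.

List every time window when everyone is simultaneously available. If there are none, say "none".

Lila ∩ Kira: 09:50-10:25, 14:45-17:00.
Lila ∩ Kira ∩ Zara: 14:45-16:45.

14:45-16:45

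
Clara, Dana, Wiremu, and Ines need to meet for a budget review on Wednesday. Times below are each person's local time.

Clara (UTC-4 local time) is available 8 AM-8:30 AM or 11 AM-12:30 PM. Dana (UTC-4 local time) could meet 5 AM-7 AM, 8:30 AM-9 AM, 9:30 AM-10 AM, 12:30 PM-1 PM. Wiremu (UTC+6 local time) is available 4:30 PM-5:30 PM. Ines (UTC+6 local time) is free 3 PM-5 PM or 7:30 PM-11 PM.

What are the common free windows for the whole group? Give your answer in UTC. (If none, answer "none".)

none

Clara in UTC: 12:00-12:30, 15:00-16:30 (add 4h to convert from UTC-4).
Dana in UTC: 09:00-11:00, 12:30-13:00, 13:30-14:00, 16:30-17:00 (add 4h to convert from UTC-4).
Wiremu in UTC: 10:30-11:30 (subtract 6h to convert from UTC+6).
Ines in UTC: 09:00-11:00, 13:30-17:00 (subtract 6h to convert from UTC+6).
Clara ∩ Dana: ∅.
Clara ∩ Dana ∩ Wiremu: ∅.
Clara ∩ Dana ∩ Wiremu ∩ Ines: ∅.
There is no time when everyone is free.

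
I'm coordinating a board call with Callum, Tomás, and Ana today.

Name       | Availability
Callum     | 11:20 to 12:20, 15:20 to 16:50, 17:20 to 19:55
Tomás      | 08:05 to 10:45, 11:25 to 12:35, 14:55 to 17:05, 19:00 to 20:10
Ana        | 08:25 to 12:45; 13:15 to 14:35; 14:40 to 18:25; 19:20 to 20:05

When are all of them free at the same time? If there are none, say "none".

Callum ∩ Tomás: 11:25-12:20, 15:20-16:50, 19:00-19:55.
Callum ∩ Tomás ∩ Ana: 11:25-12:20, 15:20-16:50, 19:20-19:55.
So the common availability across everyone is 11:25-12:20, 15:20-16:50, 19:20-19:55.

11:25-12:20, 15:20-16:50, 19:20-19:55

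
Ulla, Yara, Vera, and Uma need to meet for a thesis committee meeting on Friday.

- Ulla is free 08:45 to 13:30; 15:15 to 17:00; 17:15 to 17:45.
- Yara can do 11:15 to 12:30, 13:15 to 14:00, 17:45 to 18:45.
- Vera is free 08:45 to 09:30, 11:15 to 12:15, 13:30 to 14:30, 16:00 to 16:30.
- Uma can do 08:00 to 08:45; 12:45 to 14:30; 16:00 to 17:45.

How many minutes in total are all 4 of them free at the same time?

Ulla ∩ Yara: 11:15-12:30, 13:15-13:30.
Ulla ∩ Yara ∩ Vera: 11:15-12:15.
Ulla ∩ Yara ∩ Vera ∩ Uma: ∅.
There is no time when everyone is free.
There is no common window, so the total is 0 minutes.

0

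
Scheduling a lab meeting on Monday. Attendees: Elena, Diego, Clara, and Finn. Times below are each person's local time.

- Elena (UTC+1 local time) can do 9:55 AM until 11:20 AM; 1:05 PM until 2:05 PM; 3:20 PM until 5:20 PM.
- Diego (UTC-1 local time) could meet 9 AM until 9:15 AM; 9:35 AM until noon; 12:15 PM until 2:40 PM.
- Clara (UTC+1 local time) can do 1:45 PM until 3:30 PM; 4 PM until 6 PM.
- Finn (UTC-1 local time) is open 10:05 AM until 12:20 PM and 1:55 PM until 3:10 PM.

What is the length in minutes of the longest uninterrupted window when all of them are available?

Elena in UTC: 08:55-10:20, 12:05-13:05, 14:20-16:20 (subtract 1h to convert from UTC+1).
Diego in UTC: 10:00-10:15, 10:35-13:00, 13:15-15:40 (add 1h to convert from UTC-1).
Clara in UTC: 12:45-14:30, 15:00-17:00 (subtract 1h to convert from UTC+1).
Finn in UTC: 11:05-13:20, 14:55-16:10 (add 1h to convert from UTC-1).
Elena ∩ Diego: 10:00-10:15, 12:05-13:00, 14:20-15:40.
Elena ∩ Diego ∩ Clara: 12:45-13:00, 14:20-14:30, 15:00-15:40.
Elena ∩ Diego ∩ Clara ∩ Finn: 12:45-13:00, 15:00-15:40.
The longest is 15:00-15:40 at 40 minutes.

40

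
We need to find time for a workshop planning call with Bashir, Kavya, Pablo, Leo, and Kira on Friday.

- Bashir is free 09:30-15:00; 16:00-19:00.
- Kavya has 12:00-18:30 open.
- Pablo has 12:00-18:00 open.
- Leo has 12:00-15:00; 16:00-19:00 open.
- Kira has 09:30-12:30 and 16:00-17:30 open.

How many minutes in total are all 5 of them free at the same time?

120

Bashir ∩ Kavya: 12:00-15:00, 16:00-18:30.
Bashir ∩ Kavya ∩ Pablo: 12:00-15:00, 16:00-18:00.
Bashir ∩ Kavya ∩ Pablo ∩ Leo: 12:00-15:00, 16:00-18:00.
Bashir ∩ Kavya ∩ Pablo ∩ Leo ∩ Kira: 12:00-12:30, 16:00-17:30.
So the common availability across everyone is 12:00-12:30, 16:00-17:30.
Summing the common windows: 30 + 90 = 120 minutes.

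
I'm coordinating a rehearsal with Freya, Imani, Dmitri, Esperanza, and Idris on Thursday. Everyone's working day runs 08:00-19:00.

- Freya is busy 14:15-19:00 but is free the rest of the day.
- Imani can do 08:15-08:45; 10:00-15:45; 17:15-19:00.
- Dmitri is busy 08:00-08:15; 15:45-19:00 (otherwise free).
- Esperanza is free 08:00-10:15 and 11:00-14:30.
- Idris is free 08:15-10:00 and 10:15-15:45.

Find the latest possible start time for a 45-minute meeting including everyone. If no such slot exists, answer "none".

13:30

Freya free: 08:00-14:15 (invert busy blocks within the working day).
Imani free: 08:15-08:45, 10:00-15:45, 17:15-19:00.
Dmitri free: 08:15-15:45 (invert busy blocks within the working day).
Esperanza free: 08:00-10:15, 11:00-14:30.
Idris free: 08:15-10:00, 10:15-15:45.
Freya ∩ Imani: 08:15-08:45, 10:00-14:15.
Freya ∩ Imani ∩ Dmitri: 08:15-08:45, 10:00-14:15.
Freya ∩ Imani ∩ Dmitri ∩ Esperanza: 08:15-08:45, 10:00-10:15, 11:00-14:15.
Freya ∩ Imani ∩ Dmitri ∩ Esperanza ∩ Idris: 08:15-08:45, 11:00-14:15.
The last common window of at least 45 minutes is 11:00-14:15; a 45-minute meeting can start as late as 13:30 and still end by 14:15.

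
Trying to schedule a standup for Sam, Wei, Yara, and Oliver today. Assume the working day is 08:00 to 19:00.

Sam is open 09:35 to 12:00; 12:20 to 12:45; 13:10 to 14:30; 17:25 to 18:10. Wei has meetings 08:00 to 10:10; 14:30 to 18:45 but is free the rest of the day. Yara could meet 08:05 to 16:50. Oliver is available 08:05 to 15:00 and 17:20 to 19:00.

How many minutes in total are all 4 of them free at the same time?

Sam free: 09:35-12:00, 12:20-12:45, 13:10-14:30, 17:25-18:10.
Wei free: 10:10-14:30, 18:45-19:00 (invert busy blocks within the working day).
Yara free: 08:05-16:50.
Oliver free: 08:05-15:00, 17:20-19:00.
Sam ∩ Wei: 10:10-12:00, 12:20-12:45, 13:10-14:30.
Sam ∩ Wei ∩ Yara: 10:10-12:00, 12:20-12:45, 13:10-14:30.
Sam ∩ Wei ∩ Yara ∩ Oliver: 10:10-12:00, 12:20-12:45, 13:10-14:30.
Summing the common windows: 110 + 25 + 80 = 215 minutes.

215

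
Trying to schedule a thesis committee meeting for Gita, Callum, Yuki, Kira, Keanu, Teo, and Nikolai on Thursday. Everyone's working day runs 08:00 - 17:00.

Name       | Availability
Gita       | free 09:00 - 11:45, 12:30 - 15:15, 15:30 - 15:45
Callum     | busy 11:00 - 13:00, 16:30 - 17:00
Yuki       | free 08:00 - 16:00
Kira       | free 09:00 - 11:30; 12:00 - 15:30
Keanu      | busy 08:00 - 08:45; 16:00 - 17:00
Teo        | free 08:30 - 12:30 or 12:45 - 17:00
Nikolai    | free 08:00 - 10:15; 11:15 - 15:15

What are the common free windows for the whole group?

Gita free: 09:00-11:45, 12:30-15:15, 15:30-15:45.
Callum free: 08:00-11:00, 13:00-16:30 (invert busy blocks within the working day).
Yuki free: 08:00-16:00.
Kira free: 09:00-11:30, 12:00-15:30.
Keanu free: 08:45-16:00 (invert busy blocks within the working day).
Teo free: 08:30-12:30, 12:45-17:00.
Nikolai free: 08:00-10:15, 11:15-15:15.
Gita ∩ Callum: 09:00-11:00, 13:00-15:15, 15:30-15:45.
Gita ∩ Callum ∩ Yuki: 09:00-11:00, 13:00-15:15, 15:30-15:45.
Gita ∩ Callum ∩ Yuki ∩ Kira: 09:00-11:00, 13:00-15:15.
Gita ∩ Callum ∩ Yuki ∩ Kira ∩ Keanu: 09:00-11:00, 13:00-15:15.
Gita ∩ Callum ∩ Yuki ∩ Kira ∩ Keanu ∩ Teo: 09:00-11:00, 13:00-15:15.
Gita ∩ Callum ∩ Yuki ∩ Kira ∩ Keanu ∩ Teo ∩ Nikolai: 09:00-10:15, 13:00-15:15.

09:00-10:15, 13:00-15:15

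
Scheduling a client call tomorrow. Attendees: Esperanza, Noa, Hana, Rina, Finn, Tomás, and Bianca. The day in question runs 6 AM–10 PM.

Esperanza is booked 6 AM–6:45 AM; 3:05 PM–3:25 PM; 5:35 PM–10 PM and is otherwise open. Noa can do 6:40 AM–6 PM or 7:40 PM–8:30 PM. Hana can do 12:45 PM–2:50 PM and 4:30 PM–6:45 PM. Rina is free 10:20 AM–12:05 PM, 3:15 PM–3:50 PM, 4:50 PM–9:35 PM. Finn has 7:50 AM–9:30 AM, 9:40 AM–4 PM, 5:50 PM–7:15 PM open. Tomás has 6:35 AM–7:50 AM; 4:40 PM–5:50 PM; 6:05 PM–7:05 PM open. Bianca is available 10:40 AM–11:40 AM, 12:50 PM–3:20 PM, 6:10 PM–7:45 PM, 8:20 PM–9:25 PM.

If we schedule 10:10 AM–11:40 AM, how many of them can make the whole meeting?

3

Esperanza free: 06:45-15:05, 15:25-17:35 (invert busy blocks within the working day).
Noa free: 06:40-18:00, 19:40-20:30.
Hana free: 12:45-14:50, 16:30-18:45.
Rina free: 10:20-12:05, 15:15-15:50, 16:50-21:35.
Finn free: 07:50-09:30, 09:40-16:00, 17:50-19:15.
Tomás free: 06:35-07:50, 16:40-17:50, 18:05-19:05.
Bianca free: 10:40-11:40, 12:50-15:20, 18:10-19:45, 20:20-21:25.
Esperanza, Noa, and Finn can make the full 10:10-11:40 slot — that's 3.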